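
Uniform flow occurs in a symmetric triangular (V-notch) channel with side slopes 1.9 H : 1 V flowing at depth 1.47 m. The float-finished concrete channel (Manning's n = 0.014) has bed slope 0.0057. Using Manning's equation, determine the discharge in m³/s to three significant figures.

A = z·y² = 1.9×1.47² = 4.106 m²
P = 2y√(1+z²) = 2×1.47×√(1+1.9²) = 6.312 m
R = A/P = 4.106/6.312 = 0.6504 m
Q = (1/n)·A·R^(2/3)·S^(1/2) = (1/0.014) × 4.106 × 0.6504^(2/3) × 0.0057^(1/2) = 16.62 m³/s

16.6 m³/s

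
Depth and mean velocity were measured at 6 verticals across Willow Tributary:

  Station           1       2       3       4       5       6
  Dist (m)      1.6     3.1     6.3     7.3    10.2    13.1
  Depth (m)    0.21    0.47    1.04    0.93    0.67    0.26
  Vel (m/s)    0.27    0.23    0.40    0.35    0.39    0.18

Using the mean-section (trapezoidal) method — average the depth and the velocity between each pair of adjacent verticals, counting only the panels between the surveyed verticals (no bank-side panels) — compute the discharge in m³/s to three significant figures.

2.50 m³/s

Panel 1-2: Δb = 1.5 m, d̄ = (0.21+0.47)/2 = 0.34, v̄ = (0.27+0.23)/2 = 0.25 → q = 1.5×0.34×0.25 = 0.1275 m³/s
Panel 2-3: Δb = 3.2 m, d̄ = (0.47+1.04)/2 = 0.755, v̄ = (0.23+0.40)/2 = 0.315 → q = 3.2×0.755×0.315 = 0.7610 m³/s
Panel 3-4: Δb = 1 m, d̄ = (1.04+0.93)/2 = 0.985, v̄ = (0.40+0.35)/2 = 0.375 → q = 1×0.985×0.375 = 0.3694 m³/s
Panel 4-5: Δb = 2.9 m, d̄ = (0.93+0.67)/2 = 0.8, v̄ = (0.35+0.39)/2 = 0.37 → q = 2.9×0.8×0.37 = 0.8584 m³/s
Panel 5-6: Δb = 2.9 m, d̄ = (0.67+0.26)/2 = 0.465, v̄ = (0.39+0.18)/2 = 0.285 → q = 2.9×0.465×0.285 = 0.3843 m³/s
Q = Σ q = 2.501 m³/s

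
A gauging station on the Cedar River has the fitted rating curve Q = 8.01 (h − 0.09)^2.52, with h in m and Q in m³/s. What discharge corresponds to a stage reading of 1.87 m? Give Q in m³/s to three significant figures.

34.3 m³/s

Q = 8.01 × (1.87 − 0.09)^2.52 = 8.01 × 1.78^2.52 = 34.25 m³/s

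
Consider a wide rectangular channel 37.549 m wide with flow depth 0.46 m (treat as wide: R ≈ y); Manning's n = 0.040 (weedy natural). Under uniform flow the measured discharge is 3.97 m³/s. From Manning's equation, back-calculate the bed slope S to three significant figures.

A = b·y = 37.549 × 0.46 = 17.27 m²
Wide channel: R ≈ y = 0.46 m
S = (Q·n / (1·A·R^(2/3)))² = (3.97×0.040 / (1×17.27×0.5959))² = 0.0002380

0.000238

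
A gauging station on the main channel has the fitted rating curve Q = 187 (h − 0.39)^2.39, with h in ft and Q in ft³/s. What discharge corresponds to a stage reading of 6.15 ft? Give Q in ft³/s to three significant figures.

Q = 187 × (6.15 − 0.39)^2.39 = 187 × 5.76^2.39 = 12280 ft³/s

12300 ft³/s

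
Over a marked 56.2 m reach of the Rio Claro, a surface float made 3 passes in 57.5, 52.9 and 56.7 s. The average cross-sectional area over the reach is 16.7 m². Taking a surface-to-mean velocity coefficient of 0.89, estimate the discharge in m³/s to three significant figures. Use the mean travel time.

t̄ = (57.5 + 52.9 + 56.7) / 3 = 55.7 s
v_surface = L / t̄ = 56.2 / 55.7 = 1.009 m/s
v_mean = 0.89 × 1.009 = 0.8980 m/s
Q = A × v_mean = 16.7 × 0.8980 = 15.00 m³/s

15.0 m³/s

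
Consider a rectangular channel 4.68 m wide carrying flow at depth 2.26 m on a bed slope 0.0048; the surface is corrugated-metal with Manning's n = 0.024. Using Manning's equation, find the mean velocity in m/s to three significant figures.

3.17 m/s

A = b·y = 4.68 × 2.26 = 10.58 m²
P = b + 2y = 4.68 + 2×2.26 = 9.200 m
R = A/P = 10.58/9.200 = 1.150 m
Q = (1/n)·A·R^(2/3)·S^(1/2) = (1/0.024) × 10.58 × 1.150^(2/3) × 0.0048^(1/2) = 33.51 m³/s
V = Q/A = 33.51/10.58 = 3.168 m/s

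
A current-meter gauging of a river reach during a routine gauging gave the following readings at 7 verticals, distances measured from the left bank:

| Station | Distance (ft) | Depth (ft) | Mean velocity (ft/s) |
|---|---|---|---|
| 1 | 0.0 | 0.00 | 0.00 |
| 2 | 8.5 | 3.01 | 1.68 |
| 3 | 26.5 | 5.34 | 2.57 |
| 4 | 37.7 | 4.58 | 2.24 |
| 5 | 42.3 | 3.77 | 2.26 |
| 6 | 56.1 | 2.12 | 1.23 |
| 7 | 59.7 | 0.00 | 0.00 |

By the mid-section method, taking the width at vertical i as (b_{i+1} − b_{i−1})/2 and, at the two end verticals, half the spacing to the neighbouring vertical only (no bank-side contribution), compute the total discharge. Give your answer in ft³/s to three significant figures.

w_2 = (26.5 − 0.0)/2 = 13.25 ft; q_2 = 1.68 × 3.01 × 13.25 = 67.00 ft³/s
w_3 = (37.7 − 8.5)/2 = 14.6 ft; q_3 = 2.57 × 5.34 × 14.6 = 200.4 ft³/s
w_4 = (42.3 − 26.5)/2 = 7.9 ft; q_4 = 2.24 × 4.58 × 7.9 = 81.05 ft³/s
w_5 = (56.1 − 37.7)/2 = 9.2 ft; q_5 = 2.26 × 3.77 × 9.2 = 78.39 ft³/s
w_6 = (59.7 − 42.3)/2 = 8.7 ft; q_6 = 1.23 × 2.12 × 8.7 = 22.69 ft³/s
Stations 1, 7 contribute zero (depth or velocity is 0).
Q = Σ qᵢ = 449.5 ft³/s

449 ft³/s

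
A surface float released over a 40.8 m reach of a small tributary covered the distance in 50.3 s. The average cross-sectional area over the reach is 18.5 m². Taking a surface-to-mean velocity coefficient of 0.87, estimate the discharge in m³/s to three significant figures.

v_surface = L / t̄ = 40.8 / 50.3 = 0.8111 m/s
v_mean = 0.87 × 0.8111 = 0.7057 m/s
Q = A × v_mean = 18.5 × 0.7057 = 13.06 m³/s

13.1 m³/s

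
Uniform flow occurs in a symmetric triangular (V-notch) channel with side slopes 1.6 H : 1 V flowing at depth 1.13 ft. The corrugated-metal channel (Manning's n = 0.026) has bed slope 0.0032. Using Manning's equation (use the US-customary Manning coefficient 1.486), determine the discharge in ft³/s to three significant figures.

4.04 ft³/s

A = z·y² = 1.6×1.13² = 2.043 ft²
P = 2y√(1+z²) = 2×1.13×√(1+1.6²) = 4.264 ft
R = A/P = 2.043/4.264 = 0.4791 ft
Q = (1.486/n)·A·R^(2/3)·S^(1/2) = (1.486/0.026) × 2.043 × 0.4791^(2/3) × 0.0032^(1/2) = 4.044 ft³/s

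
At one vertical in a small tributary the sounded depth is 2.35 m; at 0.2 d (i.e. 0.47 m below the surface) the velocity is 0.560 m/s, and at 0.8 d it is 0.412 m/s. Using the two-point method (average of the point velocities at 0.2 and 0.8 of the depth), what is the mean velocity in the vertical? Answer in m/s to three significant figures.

v̄ = (0.560 + 0.412) / 2 = 0.4860 m/s

0.486 m/s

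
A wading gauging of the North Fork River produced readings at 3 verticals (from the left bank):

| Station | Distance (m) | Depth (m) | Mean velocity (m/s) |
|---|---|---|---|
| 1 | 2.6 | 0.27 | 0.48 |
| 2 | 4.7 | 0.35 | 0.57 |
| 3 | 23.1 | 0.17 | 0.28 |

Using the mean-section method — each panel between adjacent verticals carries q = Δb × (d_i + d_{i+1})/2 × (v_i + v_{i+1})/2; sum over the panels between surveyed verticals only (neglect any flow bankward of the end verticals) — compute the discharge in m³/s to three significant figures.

Panel 1-2: Δb = 2.1 m, d̄ = (0.27+0.35)/2 = 0.31, v̄ = (0.48+0.57)/2 = 0.525 → q = 2.1×0.31×0.525 = 0.3418 m³/s
Panel 2-3: Δb = 18.4 m, d̄ = (0.35+0.17)/2 = 0.26, v̄ = (0.57+0.28)/2 = 0.425 → q = 18.4×0.26×0.425 = 2.033 m³/s
Q = Σ q = 2.375 m³/s

2.37 m³/s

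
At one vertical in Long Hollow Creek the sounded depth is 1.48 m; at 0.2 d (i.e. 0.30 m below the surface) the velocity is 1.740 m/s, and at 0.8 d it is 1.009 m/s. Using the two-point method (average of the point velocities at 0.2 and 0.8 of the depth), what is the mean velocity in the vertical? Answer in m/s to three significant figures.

1.37 m/s

v̄ = (1.740 + 1.009) / 2 = 1.375 m/s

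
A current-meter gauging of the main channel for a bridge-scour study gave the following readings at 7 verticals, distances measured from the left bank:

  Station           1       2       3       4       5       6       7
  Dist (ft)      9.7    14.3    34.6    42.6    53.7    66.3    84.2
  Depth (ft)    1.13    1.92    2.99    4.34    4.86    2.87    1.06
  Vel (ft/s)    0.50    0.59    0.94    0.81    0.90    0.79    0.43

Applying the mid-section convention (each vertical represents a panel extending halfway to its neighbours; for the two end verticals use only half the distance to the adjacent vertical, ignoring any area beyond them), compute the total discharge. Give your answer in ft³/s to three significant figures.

179 ft³/s

w_1 = (14.3 − 9.7)/2 = 2.3 ft; q_1 = 0.50 × 1.13 × 2.3 = 1.300 ft³/s
w_2 = (34.6 − 9.7)/2 = 12.45 ft; q_2 = 0.59 × 1.92 × 12.45 = 14.10 ft³/s
w_3 = (42.6 − 14.3)/2 = 14.15 ft; q_3 = 0.94 × 2.99 × 14.15 = 39.77 ft³/s
w_4 = (53.7 − 34.6)/2 = 9.55 ft; q_4 = 0.81 × 4.34 × 9.55 = 33.57 ft³/s
w_5 = (66.3 − 42.6)/2 = 11.85 ft; q_5 = 0.90 × 4.86 × 11.85 = 51.83 ft³/s
w_6 = (84.2 − 53.7)/2 = 15.25 ft; q_6 = 0.79 × 2.87 × 15.25 = 34.58 ft³/s
w_7 = (84.2 − 66.3)/2 = 8.95 ft; q_7 = 0.43 × 1.06 × 8.95 = 4.079 ft³/s
Q = Σ qᵢ = 179.2 ft³/s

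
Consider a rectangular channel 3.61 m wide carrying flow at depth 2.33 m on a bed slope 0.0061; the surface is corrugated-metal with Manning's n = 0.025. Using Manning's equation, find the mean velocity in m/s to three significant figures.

3.16 m/s

A = b·y = 3.61 × 2.33 = 8.411 m²
P = b + 2y = 3.61 + 2×2.33 = 8.270 m
R = A/P = 8.411/8.270 = 1.017 m
Q = (1/n)·A·R^(2/3)·S^(1/2) = (1/0.025) × 8.411 × 1.017^(2/3) × 0.0061^(1/2) = 26.58 m³/s
V = Q/A = 26.58/8.411 = 3.160 m/s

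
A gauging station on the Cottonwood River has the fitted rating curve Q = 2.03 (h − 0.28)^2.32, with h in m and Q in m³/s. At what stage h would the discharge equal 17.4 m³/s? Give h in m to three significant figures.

h − h₀ = (Q/C)^(1/b) = (17.4/2.03)^(1/2.32) = 2.525 m
h = 0.28 + 2.525 = 2.805 m

2.80 m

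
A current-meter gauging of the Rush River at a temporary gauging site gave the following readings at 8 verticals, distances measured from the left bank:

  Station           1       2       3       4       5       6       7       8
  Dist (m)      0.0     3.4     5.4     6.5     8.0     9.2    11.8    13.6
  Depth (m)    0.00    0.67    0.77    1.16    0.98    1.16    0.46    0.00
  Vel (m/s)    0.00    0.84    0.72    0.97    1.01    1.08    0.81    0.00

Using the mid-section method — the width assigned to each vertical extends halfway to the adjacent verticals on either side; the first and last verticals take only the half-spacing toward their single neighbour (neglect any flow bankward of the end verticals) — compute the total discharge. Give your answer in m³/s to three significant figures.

w_2 = (5.4 − 0.0)/2 = 2.7 m; q_2 = 0.84 × 0.67 × 2.7 = 1.520 m³/s
w_3 = (6.5 − 3.4)/2 = 1.55 m; q_3 = 0.72 × 0.77 × 1.55 = 0.8593 m³/s
w_4 = (8.0 − 5.4)/2 = 1.3 m; q_4 = 0.97 × 1.16 × 1.3 = 1.463 m³/s
w_5 = (9.2 − 6.5)/2 = 1.35 m; q_5 = 1.01 × 0.98 × 1.35 = 1.336 m³/s
w_6 = (11.8 − 8.0)/2 = 1.9 m; q_6 = 1.08 × 1.16 × 1.9 = 2.380 m³/s
w_7 = (13.6 − 9.2)/2 = 2.2 m; q_7 = 0.81 × 0.46 × 2.2 = 0.8197 m³/s
Stations 1, 8 contribute zero (depth or velocity is 0).
Q = Σ qᵢ = 8.378 m³/s

8.38 m³/s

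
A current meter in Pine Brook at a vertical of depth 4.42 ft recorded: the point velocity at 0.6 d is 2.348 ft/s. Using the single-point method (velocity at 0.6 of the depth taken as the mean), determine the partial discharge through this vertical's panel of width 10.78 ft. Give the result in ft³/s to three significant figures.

v̄ = v₀.₆ = 2.348 ft/s
q = v̄ × d × w = 2.348 × 4.42 × 10.78 = 111.9 ft³/s

112 ft³/s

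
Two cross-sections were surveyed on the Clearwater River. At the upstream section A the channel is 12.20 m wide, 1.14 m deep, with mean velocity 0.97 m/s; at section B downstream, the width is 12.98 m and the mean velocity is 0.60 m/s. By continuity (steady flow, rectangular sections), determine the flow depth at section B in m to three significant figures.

Q = A₁V₁ = (12.20×1.14) × 0.97 = 13.49 m³/s
d₂ = Q/(b₂ V₂) = 13.49/(12.98×0.60) = 1.732 m

1.73 m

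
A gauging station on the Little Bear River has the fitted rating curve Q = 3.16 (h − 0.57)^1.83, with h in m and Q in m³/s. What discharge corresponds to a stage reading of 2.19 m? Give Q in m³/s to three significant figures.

Q = 3.16 × (2.19 − 0.57)^1.83 = 3.16 × 1.62^1.83 = 7.640 m³/s

7.64 m³/s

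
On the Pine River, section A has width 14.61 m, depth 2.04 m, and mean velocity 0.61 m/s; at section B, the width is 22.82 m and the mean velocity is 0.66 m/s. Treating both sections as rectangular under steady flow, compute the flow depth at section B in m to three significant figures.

Q = A₁V₁ = (14.61×2.04) × 0.61 = 18.18 m³/s
d₂ = Q/(b₂ V₂) = 18.18/(22.82×0.66) = 1.207 m

1.21 m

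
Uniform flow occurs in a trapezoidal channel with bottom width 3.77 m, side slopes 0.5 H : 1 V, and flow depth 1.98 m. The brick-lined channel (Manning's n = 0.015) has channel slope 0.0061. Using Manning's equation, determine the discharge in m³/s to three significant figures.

53.9 m³/s

A = (b + z·y)·y = (3.77 + 0.5×1.98)×1.98 = 9.425 m²
P = b + 2y√(1+z²) = 3.77 + 2×1.98×√(1+0.5²) = 8.197 m
R = A/P = 9.425/8.197 = 1.150 m
Q = (1/n)·A·R^(2/3)·S^(1/2) = (1/0.015) × 9.425 × 1.150^(2/3) × 0.0061^(1/2) = 53.86 m³/s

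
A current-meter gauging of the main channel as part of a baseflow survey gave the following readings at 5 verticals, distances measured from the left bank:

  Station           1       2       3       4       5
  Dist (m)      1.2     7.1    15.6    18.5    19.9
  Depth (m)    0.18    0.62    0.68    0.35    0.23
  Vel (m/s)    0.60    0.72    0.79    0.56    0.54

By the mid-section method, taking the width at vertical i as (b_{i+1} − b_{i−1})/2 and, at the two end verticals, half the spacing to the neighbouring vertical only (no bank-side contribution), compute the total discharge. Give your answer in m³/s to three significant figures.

7.10 m³/s

w_1 = (7.1 − 1.2)/2 = 2.95 m; q_1 = 0.60 × 0.18 × 2.95 = 0.3186 m³/s
w_2 = (15.6 − 1.2)/2 = 7.2 m; q_2 = 0.72 × 0.62 × 7.2 = 3.214 m³/s
w_3 = (18.5 − 7.1)/2 = 5.7 m; q_3 = 0.79 × 0.68 × 5.7 = 3.062 m³/s
w_4 = (19.9 − 15.6)/2 = 2.15 m; q_4 = 0.56 × 0.35 × 2.15 = 0.4214 m³/s
w_5 = (19.9 − 18.5)/2 = 0.7 m; q_5 = 0.54 × 0.23 × 0.7 = 0.08694 m³/s
Q = Σ qᵢ = 7.103 m³/s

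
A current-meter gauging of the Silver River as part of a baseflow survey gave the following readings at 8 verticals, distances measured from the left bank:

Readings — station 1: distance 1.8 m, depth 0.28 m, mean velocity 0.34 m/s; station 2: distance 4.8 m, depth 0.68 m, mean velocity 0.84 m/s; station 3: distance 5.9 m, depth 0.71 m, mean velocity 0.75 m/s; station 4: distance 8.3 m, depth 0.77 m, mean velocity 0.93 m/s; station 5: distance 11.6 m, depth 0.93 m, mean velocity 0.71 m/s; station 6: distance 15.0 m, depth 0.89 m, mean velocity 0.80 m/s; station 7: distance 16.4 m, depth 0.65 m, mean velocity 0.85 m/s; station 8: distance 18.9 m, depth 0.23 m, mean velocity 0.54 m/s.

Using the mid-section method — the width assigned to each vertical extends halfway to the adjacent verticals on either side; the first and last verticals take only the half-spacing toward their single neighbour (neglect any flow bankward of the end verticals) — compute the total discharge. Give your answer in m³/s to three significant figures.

9.44 m³/s

w_1 = (4.8 − 1.8)/2 = 1.5 m; q_1 = 0.34 × 0.28 × 1.5 = 0.1428 m³/s
w_2 = (5.9 − 1.8)/2 = 2.05 m; q_2 = 0.84 × 0.68 × 2.05 = 1.171 m³/s
w_3 = (8.3 − 4.8)/2 = 1.75 m; q_3 = 0.75 × 0.71 × 1.75 = 0.9319 m³/s
w_4 = (11.6 − 5.9)/2 = 2.85 m; q_4 = 0.93 × 0.77 × 2.85 = 2.041 m³/s
w_5 = (15.0 − 8.3)/2 = 3.35 m; q_5 = 0.71 × 0.93 × 3.35 = 2.212 m³/s
w_6 = (16.4 − 11.6)/2 = 2.4 m; q_6 = 0.80 × 0.89 × 2.4 = 1.709 m³/s
w_7 = (18.9 − 15.0)/2 = 1.95 m; q_7 = 0.85 × 0.65 × 1.95 = 1.077 m³/s
w_8 = (18.9 − 16.4)/2 = 1.25 m; q_8 = 0.54 × 0.23 × 1.25 = 0.1553 m³/s
Q = Σ qᵢ = 9.440 m³/s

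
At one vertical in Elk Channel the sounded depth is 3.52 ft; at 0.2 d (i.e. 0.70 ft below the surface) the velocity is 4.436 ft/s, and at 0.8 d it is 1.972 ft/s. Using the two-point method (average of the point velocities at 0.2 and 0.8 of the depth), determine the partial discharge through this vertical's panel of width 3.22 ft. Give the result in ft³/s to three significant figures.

36.3 ft³/s

v̄ = (4.436 + 1.972) / 2 = 3.204 ft/s
q = v̄ × d × w = 3.204 × 3.52 × 3.22 = 36.32 ft³/s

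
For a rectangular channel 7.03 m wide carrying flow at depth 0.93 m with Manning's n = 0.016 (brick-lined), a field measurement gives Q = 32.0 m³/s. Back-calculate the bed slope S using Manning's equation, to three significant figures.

A = b·y = 7.03 × 0.93 = 6.538 m²
P = b + 2y = 7.03 + 2×0.93 = 8.890 m
R = A/P = 6.538/8.890 = 0.7354 m
S = (Q·n / (1·A·R^(2/3)))² = (32.0×0.016 / (1×6.538×0.8147))² = 0.009239

0.00924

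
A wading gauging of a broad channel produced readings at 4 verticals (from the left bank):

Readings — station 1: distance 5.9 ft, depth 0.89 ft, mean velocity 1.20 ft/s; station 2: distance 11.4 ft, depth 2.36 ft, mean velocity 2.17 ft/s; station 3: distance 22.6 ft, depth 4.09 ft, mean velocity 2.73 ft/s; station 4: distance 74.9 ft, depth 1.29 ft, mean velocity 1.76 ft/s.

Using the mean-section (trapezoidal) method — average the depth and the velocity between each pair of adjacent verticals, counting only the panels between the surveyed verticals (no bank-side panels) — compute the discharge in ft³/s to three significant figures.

Panel 1-2: Δb = 5.5 ft, d̄ = (0.89+2.36)/2 = 1.625, v̄ = (1.20+2.17)/2 = 1.685 → q = 5.5×1.625×1.685 = 15.06 ft³/s
Panel 2-3: Δb = 11.2 ft, d̄ = (2.36+4.09)/2 = 3.225, v̄ = (2.17+2.73)/2 = 2.45 → q = 11.2×3.225×2.45 = 88.49 ft³/s
Panel 3-4: Δb = 52.3 ft, d̄ = (4.09+1.29)/2 = 2.69, v̄ = (2.73+1.76)/2 = 2.245 → q = 52.3×2.69×2.245 = 315.8 ft³/s
Q = Σ q = 419.4 ft³/s

419 ft³/s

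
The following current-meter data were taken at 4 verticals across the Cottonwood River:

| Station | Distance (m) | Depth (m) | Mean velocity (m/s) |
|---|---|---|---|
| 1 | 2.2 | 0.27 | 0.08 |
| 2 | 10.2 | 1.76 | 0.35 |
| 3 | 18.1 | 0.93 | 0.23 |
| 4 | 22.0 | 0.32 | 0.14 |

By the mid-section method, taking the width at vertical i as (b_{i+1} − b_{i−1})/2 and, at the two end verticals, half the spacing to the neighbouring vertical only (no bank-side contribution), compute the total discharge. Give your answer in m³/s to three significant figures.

6.33 m³/s

w_1 = (10.2 − 2.2)/2 = 4 m; q_1 = 0.08 × 0.27 × 4 = 0.08640 m³/s
w_2 = (18.1 − 2.2)/2 = 7.95 m; q_2 = 0.35 × 1.76 × 7.95 = 4.897 m³/s
w_3 = (22.0 − 10.2)/2 = 5.9 m; q_3 = 0.23 × 0.93 × 5.9 = 1.262 m³/s
w_4 = (22.0 − 18.1)/2 = 1.95 m; q_4 = 0.14 × 0.32 × 1.95 = 0.08736 m³/s
Q = Σ qᵢ = 6.333 m³/s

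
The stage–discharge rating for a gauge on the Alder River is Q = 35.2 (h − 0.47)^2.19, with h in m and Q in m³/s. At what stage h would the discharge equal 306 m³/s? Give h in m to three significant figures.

3.15 m

h − h₀ = (Q/C)^(1/b) = (306/35.2)^(1/2.19) = 2.684 m
h = 0.47 + 2.684 = 3.154 m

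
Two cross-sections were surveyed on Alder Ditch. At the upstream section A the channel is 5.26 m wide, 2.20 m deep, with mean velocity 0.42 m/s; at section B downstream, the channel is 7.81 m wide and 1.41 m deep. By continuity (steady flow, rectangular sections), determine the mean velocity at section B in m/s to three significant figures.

Q = A₁V₁ = (5.26×2.20) × 0.42 = 4.860 m³/s
A₂ = 7.81 × 1.41 = 11.01 m²
V₂ = Q/A₂ = 4.860/11.01 = 0.4414 m/s

0.441 m/s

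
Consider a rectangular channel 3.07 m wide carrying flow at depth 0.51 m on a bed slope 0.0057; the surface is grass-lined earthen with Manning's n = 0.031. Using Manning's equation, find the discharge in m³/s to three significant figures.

A = b·y = 3.07 × 0.51 = 1.566 m²
P = b + 2y = 3.07 + 2×0.51 = 4.090 m
R = A/P = 1.566/4.090 = 0.3828 m
Q = (1/n)·A·R^(2/3)·S^(1/2) = (1/0.031) × 1.566 × 0.3828^(2/3) × 0.0057^(1/2) = 2.010 m³/s

2.01 m³/s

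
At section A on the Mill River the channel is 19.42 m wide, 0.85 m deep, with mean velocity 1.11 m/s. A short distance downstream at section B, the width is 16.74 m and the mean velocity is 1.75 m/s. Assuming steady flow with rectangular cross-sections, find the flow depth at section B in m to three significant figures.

Q = A₁V₁ = (19.42×0.85) × 1.11 = 18.32 m³/s
d₂ = Q/(b₂ V₂) = 18.32/(16.74×1.75) = 0.6255 m

0.625 m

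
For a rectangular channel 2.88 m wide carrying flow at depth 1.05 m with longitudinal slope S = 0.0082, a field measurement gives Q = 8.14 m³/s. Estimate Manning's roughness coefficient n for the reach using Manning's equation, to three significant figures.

A = b·y = 2.88 × 1.05 = 3.024 m²
P = b + 2y = 2.88 + 2×1.05 = 4.980 m
R = A/P = 3.024/4.980 = 0.6072 m
n = (1/Q)·A·R^(2/3)·S^(1/2) = (1/8.14) × 3.024 × 0.7171 × 0.09055 = 0.02412

0.0241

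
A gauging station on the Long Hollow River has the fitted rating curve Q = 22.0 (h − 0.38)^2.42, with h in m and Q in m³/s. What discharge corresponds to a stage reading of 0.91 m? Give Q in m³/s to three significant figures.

4.73 m³/s

Q = 22.0 × (0.91 − 0.38)^2.42 = 22.0 × 0.53^2.42 = 4.733 m³/s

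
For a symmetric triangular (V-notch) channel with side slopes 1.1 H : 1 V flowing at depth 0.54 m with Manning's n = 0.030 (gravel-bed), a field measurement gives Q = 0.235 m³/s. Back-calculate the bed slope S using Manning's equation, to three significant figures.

A = z·y² = 1.1×0.54² = 0.3208 m²
P = 2y√(1+z²) = 2×0.54×√(1+1.1²) = 1.606 m
R = A/P = 0.3208/1.606 = 0.1998 m
S = (Q·n / (1·A·R^(2/3)))² = (0.235×0.030 / (1×0.3208×0.3417))² = 0.004136

0.00414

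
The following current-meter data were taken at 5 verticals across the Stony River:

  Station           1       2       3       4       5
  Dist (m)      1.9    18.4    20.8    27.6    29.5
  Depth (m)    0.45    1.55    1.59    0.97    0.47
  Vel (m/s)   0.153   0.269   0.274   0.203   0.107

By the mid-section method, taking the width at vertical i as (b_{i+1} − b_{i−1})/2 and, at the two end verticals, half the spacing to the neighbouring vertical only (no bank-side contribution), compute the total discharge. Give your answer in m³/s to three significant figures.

7.42 m³/s

w_1 = (18.4 − 1.9)/2 = 8.25 m; q_1 = 0.153 × 0.45 × 8.25 = 0.5680 m³/s
w_2 = (20.8 − 1.9)/2 = 9.45 m; q_2 = 0.269 × 1.55 × 9.45 = 3.940 m³/s
w_3 = (27.6 − 18.4)/2 = 4.6 m; q_3 = 0.274 × 1.59 × 4.6 = 2.004 m³/s
w_4 = (29.5 − 20.8)/2 = 4.35 m; q_4 = 0.203 × 0.97 × 4.35 = 0.8566 m³/s
w_5 = (29.5 − 27.6)/2 = 0.95 m; q_5 = 0.107 × 0.47 × 0.95 = 0.04778 m³/s
Q = Σ qᵢ = 7.417 m³/s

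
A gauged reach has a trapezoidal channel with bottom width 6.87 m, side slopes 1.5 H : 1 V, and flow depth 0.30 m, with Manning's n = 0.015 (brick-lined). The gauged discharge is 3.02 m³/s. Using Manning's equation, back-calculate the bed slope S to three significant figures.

0.00237

A = (b + z·y)·y = (6.87 + 1.5×0.30)×0.30 = 2.196 m²
P = b + 2y√(1+z²) = 6.87 + 2×0.30×√(1+1.5²) = 7.952 m
R = A/P = 2.196/7.952 = 0.2762 m
S = (Q·n / (1·A·R^(2/3)))² = (3.02×0.015 / (1×2.196×0.4241))² = 0.002366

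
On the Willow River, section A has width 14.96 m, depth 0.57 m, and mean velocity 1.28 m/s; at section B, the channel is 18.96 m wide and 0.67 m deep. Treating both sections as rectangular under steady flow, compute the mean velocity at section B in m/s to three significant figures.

0.859 m/s

Q = A₁V₁ = (14.96×0.57) × 1.28 = 10.91 m³/s
A₂ = 18.96 × 0.67 = 12.70 m²
V₂ = Q/A₂ = 10.91/12.70 = 0.8592 m/s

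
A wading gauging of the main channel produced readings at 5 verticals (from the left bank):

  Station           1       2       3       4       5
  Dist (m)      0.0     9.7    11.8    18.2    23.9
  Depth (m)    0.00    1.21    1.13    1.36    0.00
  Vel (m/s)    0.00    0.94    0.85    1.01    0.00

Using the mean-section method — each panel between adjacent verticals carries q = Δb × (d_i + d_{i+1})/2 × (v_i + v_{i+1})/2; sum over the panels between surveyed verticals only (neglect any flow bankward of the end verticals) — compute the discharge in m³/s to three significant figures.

Panel 1-2: Δb = 9.7 m, d̄ = (0.00+1.21)/2 = 0.605, v̄ = (0.00+0.94)/2 = 0.47 → q = 9.7×0.605×0.47 = 2.758 m³/s
Panel 2-3: Δb = 2.1 m, d̄ = (1.21+1.13)/2 = 1.17, v̄ = (0.94+0.85)/2 = 0.895 → q = 2.1×1.17×0.895 = 2.199 m³/s
Panel 3-4: Δb = 6.4 m, d̄ = (1.13+1.36)/2 = 1.245, v̄ = (0.85+1.01)/2 = 0.93 → q = 6.4×1.245×0.93 = 7.410 m³/s
Panel 4-5: Δb = 5.7 m, d̄ = (1.36+0.00)/2 = 0.68, v̄ = (1.01+0.00)/2 = 0.505 → q = 5.7×0.68×0.505 = 1.957 m³/s
Q = Σ q = 14.32 m³/s

14.3 m³/s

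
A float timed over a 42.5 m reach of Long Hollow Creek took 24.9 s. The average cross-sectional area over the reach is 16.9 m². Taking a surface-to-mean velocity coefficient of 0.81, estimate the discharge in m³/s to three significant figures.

23.4 m³/s

v_surface = L / t̄ = 42.5 / 24.9 = 1.707 m/s
v_mean = 0.81 × 1.707 = 1.383 m/s
Q = A × v_mean = 16.9 × 1.383 = 23.36 m³/s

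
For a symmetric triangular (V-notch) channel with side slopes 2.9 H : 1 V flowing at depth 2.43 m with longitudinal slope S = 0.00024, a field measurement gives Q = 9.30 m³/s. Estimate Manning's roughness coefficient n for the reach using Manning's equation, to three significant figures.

0.0313

A = z·y² = 2.9×2.43² = 17.12 m²
P = 2y√(1+z²) = 2×2.43×√(1+2.9²) = 14.91 m
R = A/P = 17.12/14.91 = 1.149 m
n = (1/Q)·A·R^(2/3)·S^(1/2) = (1/9.30) × 17.12 × 1.097 × 0.01549 = 0.03129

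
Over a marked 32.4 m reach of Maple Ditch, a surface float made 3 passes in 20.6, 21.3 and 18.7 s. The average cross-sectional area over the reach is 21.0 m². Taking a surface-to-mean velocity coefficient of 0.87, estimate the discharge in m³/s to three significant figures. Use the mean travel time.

t̄ = (20.6 + 21.3 + 18.7) / 3 = 20.2 s
v_surface = L / t̄ = 32.4 / 20.2 = 1.604 m/s
v_mean = 0.87 × 1.604 = 1.395 m/s
Q = A × v_mean = 21.0 × 1.395 = 29.30 m³/s

29.3 m³/s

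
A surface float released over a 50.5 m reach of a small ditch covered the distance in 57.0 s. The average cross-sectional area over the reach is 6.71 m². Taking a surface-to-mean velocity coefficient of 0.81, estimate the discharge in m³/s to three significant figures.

v_surface = L / t̄ = 50.5 / 57 = 0.8860 m/s
v_mean = 0.81 × 0.8860 = 0.7176 m/s
Q = A × v_mean = 6.71 × 0.7176 = 4.815 m³/s

4.82 m³/s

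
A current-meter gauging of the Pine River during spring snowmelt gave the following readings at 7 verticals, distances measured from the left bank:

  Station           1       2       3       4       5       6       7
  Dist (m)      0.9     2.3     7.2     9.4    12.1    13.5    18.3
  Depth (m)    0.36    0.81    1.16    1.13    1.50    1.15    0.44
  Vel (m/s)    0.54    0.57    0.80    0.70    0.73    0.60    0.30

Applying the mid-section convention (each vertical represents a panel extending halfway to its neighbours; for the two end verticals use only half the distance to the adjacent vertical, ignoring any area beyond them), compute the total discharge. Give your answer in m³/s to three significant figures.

w_1 = (2.3 − 0.9)/2 = 0.7 m; q_1 = 0.54 × 0.36 × 0.7 = 0.1361 m³/s
w_2 = (7.2 − 0.9)/2 = 3.15 m; q_2 = 0.57 × 0.81 × 3.15 = 1.454 m³/s
w_3 = (9.4 − 2.3)/2 = 3.55 m; q_3 = 0.80 × 1.16 × 3.55 = 3.294 m³/s
w_4 = (12.1 − 7.2)/2 = 2.45 m; q_4 = 0.70 × 1.13 × 2.45 = 1.938 m³/s
w_5 = (13.5 − 9.4)/2 = 2.05 m; q_5 = 0.73 × 1.50 × 2.05 = 2.245 m³/s
w_6 = (18.3 − 12.1)/2 = 3.1 m; q_6 = 0.60 × 1.15 × 3.1 = 2.139 m³/s
w_7 = (18.3 − 13.5)/2 = 2.4 m; q_7 = 0.30 × 0.44 × 2.4 = 0.3168 m³/s
Q = Σ qᵢ = 11.52 m³/s

11.5 m³/s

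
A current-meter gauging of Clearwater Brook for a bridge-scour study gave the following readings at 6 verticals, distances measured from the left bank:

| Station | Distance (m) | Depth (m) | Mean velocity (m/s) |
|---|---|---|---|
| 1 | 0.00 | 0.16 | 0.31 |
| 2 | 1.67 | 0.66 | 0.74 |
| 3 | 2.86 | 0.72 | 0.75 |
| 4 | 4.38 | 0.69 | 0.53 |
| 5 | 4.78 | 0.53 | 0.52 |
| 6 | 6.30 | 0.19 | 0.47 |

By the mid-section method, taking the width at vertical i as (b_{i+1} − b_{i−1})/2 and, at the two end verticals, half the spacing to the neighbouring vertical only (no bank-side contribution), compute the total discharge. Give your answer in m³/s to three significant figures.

2.16 m³/s

w_1 = (1.67 − 0.00)/2 = 0.835 m; q_1 = 0.31 × 0.16 × 0.835 = 0.04142 m³/s
w_2 = (2.86 − 0.00)/2 = 1.43 m; q_2 = 0.74 × 0.66 × 1.43 = 0.6984 m³/s
w_3 = (4.38 − 1.67)/2 = 1.355 m; q_3 = 0.75 × 0.72 × 1.355 = 0.7317 m³/s
w_4 = (4.78 − 2.86)/2 = 0.96 m; q_4 = 0.53 × 0.69 × 0.96 = 0.3511 m³/s
w_5 = (6.30 − 4.38)/2 = 0.96 m; q_5 = 0.52 × 0.53 × 0.96 = 0.2646 m³/s
w_6 = (6.30 − 4.78)/2 = 0.76 m; q_6 = 0.47 × 0.19 × 0.76 = 0.06787 m³/s
Q = Σ qᵢ = 2.155 m³/s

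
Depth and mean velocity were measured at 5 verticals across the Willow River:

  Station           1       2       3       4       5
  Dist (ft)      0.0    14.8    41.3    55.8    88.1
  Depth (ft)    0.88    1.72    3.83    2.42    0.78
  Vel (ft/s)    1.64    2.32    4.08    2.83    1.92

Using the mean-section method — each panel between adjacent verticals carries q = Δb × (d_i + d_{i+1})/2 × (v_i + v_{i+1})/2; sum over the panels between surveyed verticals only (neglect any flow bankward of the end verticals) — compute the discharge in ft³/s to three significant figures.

Panel 1-2: Δb = 14.8 ft, d̄ = (0.88+1.72)/2 = 1.3, v̄ = (1.64+2.32)/2 = 1.98 → q = 14.8×1.3×1.98 = 38.10 ft³/s
Panel 2-3: Δb = 26.5 ft, d̄ = (1.72+3.83)/2 = 2.775, v̄ = (2.32+4.08)/2 = 3.2 → q = 26.5×2.775×3.2 = 235.3 ft³/s
Panel 3-4: Δb = 14.5 ft, d̄ = (3.83+2.42)/2 = 3.125, v̄ = (4.08+2.83)/2 = 3.455 → q = 14.5×3.125×3.455 = 156.6 ft³/s
Panel 4-5: Δb = 32.3 ft, d̄ = (2.42+0.78)/2 = 1.6, v̄ = (2.83+1.92)/2 = 2.375 → q = 32.3×1.6×2.375 = 122.7 ft³/s
Q = Σ q = 552.7 ft³/s

553 ft³/s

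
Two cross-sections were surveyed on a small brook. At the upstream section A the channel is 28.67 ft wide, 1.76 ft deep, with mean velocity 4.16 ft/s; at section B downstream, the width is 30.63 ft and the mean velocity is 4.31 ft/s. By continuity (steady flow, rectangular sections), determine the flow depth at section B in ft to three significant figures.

Q = A₁V₁ = (28.67×1.76) × 4.16 = 209.9 ft³/s
d₂ = Q/(b₂ V₂) = 209.9/(30.63×4.31) = 1.590 ft

1.59 ft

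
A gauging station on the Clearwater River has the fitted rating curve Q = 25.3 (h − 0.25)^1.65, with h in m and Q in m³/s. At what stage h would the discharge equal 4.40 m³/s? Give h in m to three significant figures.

0.596 m

h − h₀ = (Q/C)^(1/b) = (4.40/25.3)^(1/1.65) = 0.3464 m
h = 0.25 + 0.3464 = 0.5964 m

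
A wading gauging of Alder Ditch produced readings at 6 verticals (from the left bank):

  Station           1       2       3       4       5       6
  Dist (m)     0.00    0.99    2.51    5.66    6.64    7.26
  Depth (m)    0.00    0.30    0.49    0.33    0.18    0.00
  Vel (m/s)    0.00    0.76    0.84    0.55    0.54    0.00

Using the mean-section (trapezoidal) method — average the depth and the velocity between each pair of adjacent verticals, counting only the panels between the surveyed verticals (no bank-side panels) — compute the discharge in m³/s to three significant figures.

Panel 1-2: Δb = 0.99 m, d̄ = (0.00+0.30)/2 = 0.15, v̄ = (0.00+0.76)/2 = 0.38 → q = 0.99×0.15×0.38 = 0.05643 m³/s
Panel 2-3: Δb = 1.52 m, d̄ = (0.30+0.49)/2 = 0.395, v̄ = (0.76+0.84)/2 = 0.8 → q = 1.52×0.395×0.8 = 0.4803 m³/s
Panel 3-4: Δb = 3.15 m, d̄ = (0.49+0.33)/2 = 0.41, v̄ = (0.84+0.55)/2 = 0.695 → q = 3.15×0.41×0.695 = 0.8976 m³/s
Panel 4-5: Δb = 0.98 m, d̄ = (0.33+0.18)/2 = 0.255, v̄ = (0.55+0.54)/2 = 0.545 → q = 0.98×0.255×0.545 = 0.1362 m³/s
Panel 5-6: Δb = 0.62 m, d̄ = (0.18+0.00)/2 = 0.09, v̄ = (0.54+0.00)/2 = 0.27 → q = 0.62×0.09×0.27 = 0.01507 m³/s
Q = Σ q = 1.586 m³/s

1.59 m³/s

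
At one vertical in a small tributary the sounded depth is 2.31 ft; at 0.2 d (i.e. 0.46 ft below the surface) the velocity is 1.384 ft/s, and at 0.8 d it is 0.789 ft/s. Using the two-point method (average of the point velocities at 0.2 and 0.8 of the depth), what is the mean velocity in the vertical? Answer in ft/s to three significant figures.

v̄ = (1.384 + 0.789) / 2 = 1.087 ft/s

1.09 ft/s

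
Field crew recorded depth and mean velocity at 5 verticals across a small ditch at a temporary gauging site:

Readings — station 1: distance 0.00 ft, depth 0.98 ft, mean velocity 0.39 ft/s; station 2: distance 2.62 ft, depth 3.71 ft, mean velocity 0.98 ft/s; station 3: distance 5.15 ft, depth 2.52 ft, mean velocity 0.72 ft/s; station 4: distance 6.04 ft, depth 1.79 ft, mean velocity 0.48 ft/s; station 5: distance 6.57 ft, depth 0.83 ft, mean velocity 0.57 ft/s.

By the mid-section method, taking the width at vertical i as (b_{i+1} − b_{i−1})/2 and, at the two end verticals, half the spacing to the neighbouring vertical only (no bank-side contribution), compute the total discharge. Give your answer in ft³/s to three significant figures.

w_1 = (2.62 − 0.00)/2 = 1.31 ft; q_1 = 0.39 × 0.98 × 1.31 = 0.5007 ft³/s
w_2 = (5.15 − 0.00)/2 = 2.575 ft; q_2 = 0.98 × 3.71 × 2.575 = 9.362 ft³/s
w_3 = (6.04 − 2.62)/2 = 1.71 ft; q_3 = 0.72 × 2.52 × 1.71 = 3.103 ft³/s
w_4 = (6.57 − 5.15)/2 = 0.71 ft; q_4 = 0.48 × 1.79 × 0.71 = 0.6100 ft³/s
w_5 = (6.57 − 6.04)/2 = 0.265 ft; q_5 = 0.57 × 0.83 × 0.265 = 0.1254 ft³/s
Q = Σ qᵢ = 13.70 ft³/s

13.7 ft³/s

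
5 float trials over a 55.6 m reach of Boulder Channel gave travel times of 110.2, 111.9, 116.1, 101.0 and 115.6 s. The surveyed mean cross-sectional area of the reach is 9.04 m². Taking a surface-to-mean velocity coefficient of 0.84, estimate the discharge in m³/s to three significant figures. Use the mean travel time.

3.81 m³/s

t̄ = (110.2 + 111.9 + 116.1 + 101.0 + 115.6) / 5 = 110.96 s
v_surface = L / t̄ = 55.6 / 110.96 = 0.5011 m/s
v_mean = 0.84 × 0.5011 = 0.4209 m/s
Q = A × v_mean = 9.04 × 0.4209 = 3.805 m³/s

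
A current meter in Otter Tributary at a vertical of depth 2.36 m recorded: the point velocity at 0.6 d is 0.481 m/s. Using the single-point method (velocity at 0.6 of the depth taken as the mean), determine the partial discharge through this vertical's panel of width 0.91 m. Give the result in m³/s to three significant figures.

v̄ = v₀.₆ = 0.481 m/s
q = v̄ × d × w = 0.4810 × 2.36 × 0.91 = 1.033 m³/s

1.03 m³/s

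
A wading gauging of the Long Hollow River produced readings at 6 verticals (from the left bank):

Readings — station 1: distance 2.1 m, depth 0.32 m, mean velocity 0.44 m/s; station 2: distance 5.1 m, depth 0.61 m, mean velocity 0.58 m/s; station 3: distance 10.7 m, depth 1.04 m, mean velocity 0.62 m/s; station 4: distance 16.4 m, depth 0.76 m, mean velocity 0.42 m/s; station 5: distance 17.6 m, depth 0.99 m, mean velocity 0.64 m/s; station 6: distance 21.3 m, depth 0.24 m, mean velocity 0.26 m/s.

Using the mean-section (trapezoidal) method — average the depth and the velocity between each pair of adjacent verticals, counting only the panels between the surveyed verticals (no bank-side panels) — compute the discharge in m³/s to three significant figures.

Panel 1-2: Δb = 3 m, d̄ = (0.32+0.61)/2 = 0.465, v̄ = (0.44+0.58)/2 = 0.51 → q = 3×0.465×0.51 = 0.7115 m³/s
Panel 2-3: Δb = 5.6 m, d̄ = (0.61+1.04)/2 = 0.825, v̄ = (0.58+0.62)/2 = 0.6 → q = 5.6×0.825×0.6 = 2.772 m³/s
Panel 3-4: Δb = 5.7 m, d̄ = (1.04+0.76)/2 = 0.9, v̄ = (0.62+0.42)/2 = 0.52 → q = 5.7×0.9×0.52 = 2.668 m³/s
Panel 4-5: Δb = 1.2 m, d̄ = (0.76+0.99)/2 = 0.875, v̄ = (0.42+0.64)/2 = 0.53 → q = 1.2×0.875×0.53 = 0.5565 m³/s
Panel 5-6: Δb = 3.7 m, d̄ = (0.99+0.24)/2 = 0.615, v̄ = (0.64+0.26)/2 = 0.45 → q = 3.7×0.615×0.45 = 1.024 m³/s
Q = Σ q = 7.732 m³/s

7.73 m³/s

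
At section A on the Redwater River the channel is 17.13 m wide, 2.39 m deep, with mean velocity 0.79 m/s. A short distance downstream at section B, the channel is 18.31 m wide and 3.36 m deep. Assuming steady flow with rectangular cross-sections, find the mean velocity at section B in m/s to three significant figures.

0.526 m/s

Q = A₁V₁ = (17.13×2.39) × 0.79 = 32.34 m³/s
A₂ = 18.31 × 3.36 = 61.52 m²
V₂ = Q/A₂ = 32.34/61.52 = 0.5257 m/s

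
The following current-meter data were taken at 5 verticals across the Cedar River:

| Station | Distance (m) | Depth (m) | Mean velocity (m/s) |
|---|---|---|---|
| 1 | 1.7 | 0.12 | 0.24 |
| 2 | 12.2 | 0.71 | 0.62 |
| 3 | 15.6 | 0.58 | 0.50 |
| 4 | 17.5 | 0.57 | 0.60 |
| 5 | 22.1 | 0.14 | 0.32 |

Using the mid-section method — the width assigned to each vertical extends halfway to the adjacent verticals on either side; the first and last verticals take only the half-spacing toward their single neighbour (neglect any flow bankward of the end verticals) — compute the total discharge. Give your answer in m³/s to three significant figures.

5.19 m³/s

w_1 = (12.2 − 1.7)/2 = 5.25 m; q_1 = 0.24 × 0.12 × 5.25 = 0.1512 m³/s
w_2 = (15.6 − 1.7)/2 = 6.95 m; q_2 = 0.62 × 0.71 × 6.95 = 3.059 m³/s
w_3 = (17.5 − 12.2)/2 = 2.65 m; q_3 = 0.50 × 0.58 × 2.65 = 0.7685 m³/s
w_4 = (22.1 − 15.6)/2 = 3.25 m; q_4 = 0.60 × 0.57 × 3.25 = 1.112 m³/s
w_5 = (22.1 − 17.5)/2 = 2.3 m; q_5 = 0.32 × 0.14 × 2.3 = 0.1030 m³/s
Q = Σ qᵢ = 5.194 m³/s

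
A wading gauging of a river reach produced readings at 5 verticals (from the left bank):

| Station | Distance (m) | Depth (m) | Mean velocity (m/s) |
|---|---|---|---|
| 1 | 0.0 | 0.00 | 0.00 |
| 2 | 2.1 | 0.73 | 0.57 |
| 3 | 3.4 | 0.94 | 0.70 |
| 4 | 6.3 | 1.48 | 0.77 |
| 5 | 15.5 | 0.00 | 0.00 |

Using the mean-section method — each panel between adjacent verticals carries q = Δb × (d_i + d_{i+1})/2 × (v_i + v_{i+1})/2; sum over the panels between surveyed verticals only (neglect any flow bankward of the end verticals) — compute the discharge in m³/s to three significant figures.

Panel 1-2: Δb = 2.1 m, d̄ = (0.00+0.73)/2 = 0.365, v̄ = (0.00+0.57)/2 = 0.285 → q = 2.1×0.365×0.285 = 0.2185 m³/s
Panel 2-3: Δb = 1.3 m, d̄ = (0.73+0.94)/2 = 0.835, v̄ = (0.57+0.70)/2 = 0.635 → q = 1.3×0.835×0.635 = 0.6893 m³/s
Panel 3-4: Δb = 2.9 m, d̄ = (0.94+1.48)/2 = 1.21, v̄ = (0.70+0.77)/2 = 0.735 → q = 2.9×1.21×0.735 = 2.579 m³/s
Panel 4-5: Δb = 9.2 m, d̄ = (1.48+0.00)/2 = 0.74, v̄ = (0.77+0.00)/2 = 0.385 → q = 9.2×0.74×0.385 = 2.621 m³/s
Q = Σ q = 6.108 m³/s

6.11 m³/s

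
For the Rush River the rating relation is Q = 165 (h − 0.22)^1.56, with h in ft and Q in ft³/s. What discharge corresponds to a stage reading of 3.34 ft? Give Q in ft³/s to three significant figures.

Q = 165 × (3.34 − 0.22)^1.56 = 165 × 3.12^1.56 = 973.6 ft³/s

974 ft³/s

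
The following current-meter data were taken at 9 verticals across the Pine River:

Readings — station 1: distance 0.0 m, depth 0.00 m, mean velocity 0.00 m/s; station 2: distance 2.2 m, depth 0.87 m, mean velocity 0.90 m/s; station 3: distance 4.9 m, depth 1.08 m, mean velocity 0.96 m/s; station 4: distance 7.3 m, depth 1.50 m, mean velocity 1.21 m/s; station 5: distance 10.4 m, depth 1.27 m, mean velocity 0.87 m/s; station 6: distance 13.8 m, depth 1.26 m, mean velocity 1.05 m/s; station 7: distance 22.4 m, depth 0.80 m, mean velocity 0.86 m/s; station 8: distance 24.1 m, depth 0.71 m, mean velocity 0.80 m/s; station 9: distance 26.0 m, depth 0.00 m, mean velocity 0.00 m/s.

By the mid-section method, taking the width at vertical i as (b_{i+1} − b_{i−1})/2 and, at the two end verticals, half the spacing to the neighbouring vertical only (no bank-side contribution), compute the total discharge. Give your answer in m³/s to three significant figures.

25.6 m³/s

w_2 = (4.9 − 0.0)/2 = 2.45 m; q_2 = 0.90 × 0.87 × 2.45 = 1.918 m³/s
w_3 = (7.3 − 2.2)/2 = 2.55 m; q_3 = 0.96 × 1.08 × 2.55 = 2.644 m³/s
w_4 = (10.4 − 4.9)/2 = 2.75 m; q_4 = 1.21 × 1.50 × 2.75 = 4.991 m³/s
w_5 = (13.8 − 7.3)/2 = 3.25 m; q_5 = 0.87 × 1.27 × 3.25 = 3.591 m³/s
w_6 = (22.4 − 10.4)/2 = 6 m; q_6 = 1.05 × 1.26 × 6 = 7.938 m³/s
w_7 = (24.1 − 13.8)/2 = 5.15 m; q_7 = 0.86 × 0.80 × 5.15 = 3.543 m³/s
w_8 = (26.0 − 22.4)/2 = 1.8 m; q_8 = 0.80 × 0.71 × 1.8 = 1.022 m³/s
Stations 1, 9 contribute zero (depth or velocity is 0).
Q = Σ qᵢ = 25.65 m³/s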